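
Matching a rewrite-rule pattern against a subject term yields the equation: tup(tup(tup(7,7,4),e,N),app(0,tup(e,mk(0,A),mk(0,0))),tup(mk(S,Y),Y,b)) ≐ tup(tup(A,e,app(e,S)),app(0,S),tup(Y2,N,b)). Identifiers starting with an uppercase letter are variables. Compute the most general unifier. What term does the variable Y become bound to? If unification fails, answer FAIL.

Decompose tup/3: tup(tup(7,7,4),e,N) ≐ tup(A,e,app(e,S)),  app(0,tup(e,mk(0,A),mk(0,0))) ≐ app(0,S),  tup(mk(S,Y),Y,b) ≐ tup(Y2,N,b).
Decompose tup/3: tup(7,7,4) ≐ A,  e ≐ e,  N ≐ app(e,S).
Bind A := tup(7,7,4); substituting into the one remaining equation that mentions A gives: app(0,tup(e,mk(0,tup(7,7,4)),mk(0,0))) ≐ app(0,S).
Delete trivial equation e ≐ e.
Bind N := app(e,S); substituting into the one remaining equation that mentions N gives: tup(mk(S,Y),Y,b) ≐ tup(Y2,app(e,S),b).
Decompose app/2: 0 ≐ 0,  tup(e,mk(0,tup(7,7,4)),mk(0,0)) ≐ S.
Delete trivial equation 0 ≐ 0.
Bind S := tup(e,mk(0,tup(7,7,4)),mk(0,0)); substituting into the remaining equation gives: tup(mk(tup(e,mk(0,tup(7,7,4)),mk(0,0)),Y),Y,b) ≐ tup(Y2,app(e,tup(e,mk(0,tup(7,7,4)),mk(0,0))),b). Substituting into the earlier binding gives N := app(e,tup(e,mk(0,tup(7,7,4)),mk(0,0))).
Decompose tup/3: mk(tup(e,mk(0,tup(7,7,4)),mk(0,0)),Y) ≐ Y2,  Y ≐ app(e,tup(e,mk(0,tup(7,7,4)),mk(0,0))),  b ≐ b.
Bind Y2 := mk(tup(e,mk(0,tup(7,7,4)),mk(0,0)),Y); no other remaining equation mentions Y2.
Bind Y := app(e,tup(e,mk(0,tup(7,7,4)),mk(0,0))); no other remaining equation mentions Y. Substituting into the earlier binding gives Y2 := mk(tup(e,mk(0,tup(7,7,4)),mk(0,0)),app(e,tup(e,mk(0,tup(7,7,4)),mk(0,0)))).
Delete trivial equation b ≐ b.
MGU = { A -> tup(7,7,4), N -> app(e,tup(e,mk(0,tup(7,7,4)),mk(0,0))), S -> tup(e,mk(0,tup(7,7,4)),mk(0,0)), Y2 -> mk(tup(e,mk(0,tup(7,7,4)),mk(0,0)),app(e,tup(e,mk(0,tup(7,7,4)),mk(0,0)))), Y -> app(e,tup(e,mk(0,tup(7,7,4)),mk(0,0))) }, so Y -> app(e,tup(e,mk(0,tup(7,7,4)),mk(0,0))).

app(e,tup(e,mk(0,tup(7,7,4)),mk(0,0)))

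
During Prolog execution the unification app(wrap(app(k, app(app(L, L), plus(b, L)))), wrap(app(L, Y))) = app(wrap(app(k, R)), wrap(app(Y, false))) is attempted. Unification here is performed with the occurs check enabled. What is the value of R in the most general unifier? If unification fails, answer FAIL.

Decompose app/2: wrap(app(k, app(app(L, L), plus(b, L)))) = wrap(app(k, R)),  wrap(app(L, Y)) = wrap(app(Y, false)).
Decompose wrap/1: app(k, app(app(L, L), plus(b, L))) = app(k, R).
Decompose app/2: k = k,  app(app(L, L), plus(b, L)) = R.
Delete trivial equation k = k.
Bind R := app(app(L, L), plus(b, L)); no other remaining equation mentions R.
Decompose wrap/1: app(L, Y) = app(Y, false).
Decompose app/2: L = Y,  Y = false.
Bind L := Y; no other remaining equation mentions L. Substituting into the earlier binding gives R := app(app(Y, Y), plus(b, Y)).
Bind Y := false. Substituting into the earlier bindings gives R := app(app(false, false), plus(b, false)), L := false.
MGU = { R -> app(app(false, false), plus(b, false)), L -> false, Y -> false }, so R -> app(app(false, false), plus(b, false)).

app(app(false, false), plus(b, false))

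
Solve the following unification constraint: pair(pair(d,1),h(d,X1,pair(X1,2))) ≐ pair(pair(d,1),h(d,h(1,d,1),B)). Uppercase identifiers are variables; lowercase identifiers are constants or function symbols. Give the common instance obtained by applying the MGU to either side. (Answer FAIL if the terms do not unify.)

pair(pair(d,1),h(d,h(1,d,1),pair(h(1,d,1),2)))

Decompose pair/2: pair(d,1) ≐ pair(d,1),  h(d,X1,pair(X1,2)) ≐ h(d,h(1,d,1),B).
Delete trivial equation pair(d,1) ≐ pair(d,1).
Decompose h/3: d ≐ d,  X1 ≐ h(1,d,1),  pair(X1,2) ≐ B.
Delete trivial equation d ≐ d.
Bind X1 := h(1,d,1); substituting into the remaining equation gives: pair(h(1,d,1),2) ≐ B.
Bind B := pair(h(1,d,1),2).
Applying the MGU to either side gives pair(pair(d,1),h(d,h(1,d,1),pair(h(1,d,1),2))).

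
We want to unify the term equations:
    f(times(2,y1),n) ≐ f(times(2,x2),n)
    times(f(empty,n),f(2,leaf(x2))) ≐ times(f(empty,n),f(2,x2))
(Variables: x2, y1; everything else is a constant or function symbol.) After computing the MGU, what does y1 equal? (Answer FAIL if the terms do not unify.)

FAIL

Decompose f/2: times(2,y1) ≐ times(2,x2),  n ≐ n.
Decompose times/2: 2 ≐ 2,  y1 ≐ x2.
Delete trivial equation 2 ≐ 2.
Bind y1 := x2; no other remaining equation mentions y1.
Delete trivial equation n ≐ n.
Decompose times/2: f(empty,n) ≐ f(empty,n),  f(2,leaf(x2)) ≐ f(2,x2).
Delete trivial equation f(empty,n) ≐ f(empty,n).
Decompose f/2: 2 ≐ 2,  leaf(x2) ≐ x2.
Delete trivial equation 2 ≐ 2.
Occurs check fails: x2 occurs in leaf(x2); the equation x2 ≐ leaf(x2) has no finite solution.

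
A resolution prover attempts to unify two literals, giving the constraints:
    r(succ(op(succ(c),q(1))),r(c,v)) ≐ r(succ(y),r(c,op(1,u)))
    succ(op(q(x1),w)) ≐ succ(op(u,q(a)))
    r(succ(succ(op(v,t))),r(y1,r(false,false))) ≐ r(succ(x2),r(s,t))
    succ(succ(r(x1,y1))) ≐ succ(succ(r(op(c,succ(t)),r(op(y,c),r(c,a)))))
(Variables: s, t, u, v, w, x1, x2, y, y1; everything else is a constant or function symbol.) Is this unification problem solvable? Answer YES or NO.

Decompose r/2: succ(op(succ(c),q(1))) ≐ succ(y),  r(c,v) ≐ r(c,op(1,u)).
Decompose succ/1: op(succ(c),q(1)) ≐ y.
Bind y := op(succ(c),q(1)); substituting into the one remaining equation that mentions y gives: succ(succ(r(x1,y1))) ≐ succ(succ(r(op(c,succ(t)),r(op(op(succ(c),q(1)),c),r(c,a))))).
Decompose r/2: c ≐ c,  v ≐ op(1,u).
Delete trivial equation c ≐ c.
Bind v := op(1,u); substituting into the one remaining equation that mentions v gives: r(succ(succ(op(op(1,u),t))),r(y1,r(false,false))) ≐ r(succ(x2),r(s,t)).
Decompose succ/1: op(q(x1),w) ≐ op(u,q(a)).
Decompose op/2: q(x1) ≐ u,  w ≐ q(a).
Bind u := q(x1); substituting into the one remaining equation that mentions u gives: r(succ(succ(op(op(1,q(x1)),t))),r(y1,r(false,false))) ≐ r(succ(x2),r(s,t)). Substituting into the earlier binding gives v := op(1,q(x1)).
Bind w := q(a); no other remaining equation mentions w.
Decompose r/2: succ(succ(op(op(1,q(x1)),t))) ≐ succ(x2),  r(y1,r(false,false)) ≐ r(s,t).
Decompose succ/1: succ(op(op(1,q(x1)),t)) ≐ x2.
Bind x2 := succ(op(op(1,q(x1)),t)); no other remaining equation mentions x2.
Decompose r/2: y1 ≐ s,  r(false,false) ≐ t.
Bind y1 := s; substituting into the one remaining equation that mentions y1 gives: succ(succ(r(x1,s))) ≐ succ(succ(r(op(c,succ(t)),r(op(op(succ(c),q(1)),c),r(c,a))))).
Bind t := r(false,false); substituting into the remaining equation gives: succ(succ(r(x1,s))) ≐ succ(succ(r(op(c,succ(r(false,false))),r(op(op(succ(c),q(1)),c),r(c,a))))). Substituting into the earlier binding gives x2 := succ(op(op(1,q(x1)),r(false,false))).
Decompose succ/1: succ(r(x1,s)) ≐ succ(r(op(c,succ(r(false,false))),r(op(op(succ(c),q(1)),c),r(c,a)))).
Decompose succ/1: r(x1,s) ≐ r(op(c,succ(r(false,false))),r(op(op(succ(c),q(1)),c),r(c,a))).
Decompose r/2: x1 ≐ op(c,succ(r(false,false))),  s ≐ r(op(op(succ(c),q(1)),c),r(c,a)).
Bind x1 := op(c,succ(r(false,false))); no other remaining equation mentions x1. Substituting into the earlier bindings gives v := op(1,q(op(c,succ(r(false,false))))), u := q(op(c,succ(r(false,false)))), x2 := succ(op(op(1,q(op(c,succ(r(false,false))))),r(false,false))).
Bind s := r(op(op(succ(c),q(1)),c),r(c,a)). Substituting into the earlier binding gives y1 := r(op(op(succ(c),q(1)),c),r(c,a)).
No equations remain and no clash or occurs-check failure arose, so a unifier exists.

YES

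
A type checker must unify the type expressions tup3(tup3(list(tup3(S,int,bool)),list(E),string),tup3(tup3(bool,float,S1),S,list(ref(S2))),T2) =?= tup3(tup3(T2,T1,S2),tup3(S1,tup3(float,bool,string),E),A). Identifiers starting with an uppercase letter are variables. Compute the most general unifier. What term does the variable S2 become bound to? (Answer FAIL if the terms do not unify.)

FAIL

Decompose tup3/3: tup3(list(tup3(S,int,bool)),list(E),string) =?= tup3(T2,T1,S2),  tup3(tup3(bool,float,S1),S,list(ref(S2))) =?= tup3(S1,tup3(float,bool,string),E),  T2 =?= A.
Decompose tup3/3: list(tup3(S,int,bool)) =?= T2,  list(E) =?= T1,  string =?= S2.
Bind T2 := list(tup3(S,int,bool)); substituting into the one remaining equation that mentions T2 gives: list(tup3(S,int,bool)) =?= A.
Bind T1 := list(E); no other remaining equation mentions T1.
Bind S2 := string; substituting into the one remaining equation that mentions S2 gives: tup3(tup3(bool,float,S1),S,list(ref(string))) =?= tup3(S1,tup3(float,bool,string),E).
Decompose tup3/3: tup3(bool,float,S1) =?= S1,  S =?= tup3(float,bool,string),  list(ref(string)) =?= E.
Occurs check fails: S1 occurs in tup3(bool,float,S1); the equation S1 =?= tup3(bool,float,S1) has no finite solution.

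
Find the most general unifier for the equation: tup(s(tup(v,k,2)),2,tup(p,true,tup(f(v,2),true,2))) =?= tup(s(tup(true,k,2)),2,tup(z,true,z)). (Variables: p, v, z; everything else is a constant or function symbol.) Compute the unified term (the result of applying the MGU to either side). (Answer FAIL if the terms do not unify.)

Decompose tup/3: s(tup(v,k,2)) =?= s(tup(true,k,2)),  2 =?= 2,  tup(p,true,tup(f(v,2),true,2)) =?= tup(z,true,z).
Decompose s/1: tup(v,k,2) =?= tup(true,k,2).
Decompose tup/3: v =?= true,  k =?= k,  2 =?= 2.
Bind v := true; substituting into the one remaining equation that mentions v gives: tup(p,true,tup(f(true,2),true,2)) =?= tup(z,true,z).
Delete trivial equation k =?= k.
Delete trivial equation 2 =?= 2.
Delete trivial equation 2 =?= 2.
Decompose tup/3: p =?= z,  true =?= true,  tup(f(true,2),true,2) =?= z.
Bind p := z; no other remaining equation mentions p.
Delete trivial equation true =?= true.
Bind z := tup(f(true,2),true,2). Substituting into the earlier binding gives p := tup(f(true,2),true,2).
Applying the MGU to either side gives tup(s(tup(true,k,2)),2,tup(tup(f(true,2),true,2),true,tup(f(true,2),true,2))).

tup(s(tup(true,k,2)),2,tup(tup(f(true,2),true,2),true,tup(f(true,2),true,2)))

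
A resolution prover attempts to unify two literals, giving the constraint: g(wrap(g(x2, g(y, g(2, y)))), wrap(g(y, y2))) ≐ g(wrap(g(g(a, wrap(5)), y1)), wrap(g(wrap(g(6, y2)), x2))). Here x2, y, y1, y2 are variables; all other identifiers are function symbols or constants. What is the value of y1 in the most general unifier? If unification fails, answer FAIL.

Decompose g/2: wrap(g(x2, g(y, g(2, y)))) ≐ wrap(g(g(a, wrap(5)), y1)),  wrap(g(y, y2)) ≐ wrap(g(wrap(g(6, y2)), x2)).
Decompose wrap/1: g(x2, g(y, g(2, y))) ≐ g(g(a, wrap(5)), y1).
Decompose g/2: x2 ≐ g(a, wrap(5)),  g(y, g(2, y)) ≐ y1.
Bind x2 := g(a, wrap(5)); substituting into the one remaining equation that mentions x2 gives: wrap(g(y, y2)) ≐ wrap(g(wrap(g(6, y2)), g(a, wrap(5)))).
Bind y1 := g(y, g(2, y)); no other remaining equation mentions y1.
Decompose wrap/1: g(y, y2) ≐ g(wrap(g(6, y2)), g(a, wrap(5))).
Decompose g/2: y ≐ wrap(g(6, y2)),  y2 ≐ g(a, wrap(5)).
Bind y := wrap(g(6, y2)); no other remaining equation mentions y. Substituting into the earlier binding gives y1 := g(wrap(g(6, y2)), g(2, wrap(g(6, y2)))).
Bind y2 := g(a, wrap(5)). Substituting into the earlier bindings gives y1 := g(wrap(g(6, g(a, wrap(5)))), g(2, wrap(g(6, g(a, wrap(5)))))), y := wrap(g(6, g(a, wrap(5)))).
MGU = { x2 ↦ g(a, wrap(5)), y1 ↦ g(wrap(g(6, g(a, wrap(5)))), g(2, wrap(g(6, g(a, wrap(5)))))), y ↦ wrap(g(6, g(a, wrap(5)))), y2 ↦ g(a, wrap(5)) }, so y1 ↦ g(wrap(g(6, g(a, wrap(5)))), g(2, wrap(g(6, g(a, wrap(5)))))).

g(wrap(g(6, g(a, wrap(5)))), g(2, wrap(g(6, g(a, wrap(5))))))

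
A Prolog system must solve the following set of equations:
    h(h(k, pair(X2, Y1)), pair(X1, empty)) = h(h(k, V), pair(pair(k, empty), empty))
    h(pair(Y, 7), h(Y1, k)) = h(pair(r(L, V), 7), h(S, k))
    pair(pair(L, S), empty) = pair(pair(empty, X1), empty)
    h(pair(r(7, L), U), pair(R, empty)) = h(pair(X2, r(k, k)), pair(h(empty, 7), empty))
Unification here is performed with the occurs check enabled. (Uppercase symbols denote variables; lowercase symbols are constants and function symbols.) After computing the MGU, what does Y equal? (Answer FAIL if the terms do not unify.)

r(empty, pair(r(7, empty), pair(k, empty)))

Decompose h/2: h(k, pair(X2, Y1)) = h(k, V),  pair(X1, empty) = pair(pair(k, empty), empty).
Decompose h/2: k = k,  pair(X2, Y1) = V.
Delete trivial equation k = k.
Bind V := pair(X2, Y1); substituting into the one remaining equation that mentions V gives: h(pair(Y, 7), h(Y1, k)) = h(pair(r(L, pair(X2, Y1)), 7), h(S, k)).
Decompose pair/2: X1 = pair(k, empty),  empty = empty.
Bind X1 := pair(k, empty); substituting into the one remaining equation that mentions X1 gives: pair(pair(L, S), empty) = pair(pair(empty, pair(k, empty)), empty).
Delete trivial equation empty = empty.
Decompose h/2: pair(Y, 7) = pair(r(L, pair(X2, Y1)), 7),  h(Y1, k) = h(S, k).
Decompose pair/2: Y = r(L, pair(X2, Y1)),  7 = 7.
Bind Y := r(L, pair(X2, Y1)); no other remaining equation mentions Y.
Delete trivial equation 7 = 7.
Decompose h/2: Y1 = S,  k = k.
Bind Y1 := S; no other remaining equation mentions Y1. Substituting into the earlier bindings gives V := pair(X2, S), Y := r(L, pair(X2, S)).
Delete trivial equation k = k.
Decompose pair/2: pair(L, S) = pair(empty, pair(k, empty)),  empty = empty.
Decompose pair/2: L = empty,  S = pair(k, empty).
Bind L := empty; substituting into the one remaining equation that mentions L gives: h(pair(r(7, empty), U), pair(R, empty)) = h(pair(X2, r(k, k)), pair(h(empty, 7), empty)). Substituting into the earlier binding gives Y := r(empty, pair(X2, S)).
Bind S := pair(k, empty); no other remaining equation mentions S. Substituting into the earlier bindings gives V := pair(X2, pair(k, empty)), Y := r(empty, pair(X2, pair(k, empty))), Y1 := pair(k, empty).
Delete trivial equation empty = empty.
Decompose h/2: pair(r(7, empty), U) = pair(X2, r(k, k)),  pair(R, empty) = pair(h(empty, 7), empty).
Decompose pair/2: r(7, empty) = X2,  U = r(k, k).
Bind X2 := r(7, empty); no other remaining equation mentions X2. Substituting into the earlier bindings gives V := pair(r(7, empty), pair(k, empty)), Y := r(empty, pair(r(7, empty), pair(k, empty))).
Bind U := r(k, k); no other remaining equation mentions U.
Decompose pair/2: R = h(empty, 7),  empty = empty.
Bind R := h(empty, 7); no other remaining equation mentions R.
Delete trivial equation empty = empty.
MGU = { V ↦ pair(r(7, empty), pair(k, empty)), X1 ↦ pair(k, empty), Y ↦ r(empty, pair(r(7, empty), pair(k, empty))), Y1 ↦ pair(k, empty), L ↦ empty, S ↦ pair(k, empty), X2 ↦ r(7, empty), U ↦ r(k, k), R ↦ h(empty, 7) }, so Y ↦ r(empty, pair(r(7, empty), pair(k, empty))).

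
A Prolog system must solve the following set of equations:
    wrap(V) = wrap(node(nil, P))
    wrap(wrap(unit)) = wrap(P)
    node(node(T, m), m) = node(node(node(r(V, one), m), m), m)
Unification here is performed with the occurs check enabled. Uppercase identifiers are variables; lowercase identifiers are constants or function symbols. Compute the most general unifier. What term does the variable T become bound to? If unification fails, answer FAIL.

Decompose wrap/1: V = node(nil, P).
Bind V := node(nil, P); substituting into the one remaining equation that mentions V gives: node(node(T, m), m) = node(node(node(r(node(nil, P), one), m), m), m).
Decompose wrap/1: wrap(unit) = P.
Bind P := wrap(unit); substituting into the remaining equation gives: node(node(T, m), m) = node(node(node(r(node(nil, wrap(unit)), one), m), m), m). Substituting into the earlier binding gives V := node(nil, wrap(unit)).
Decompose node/2: node(T, m) = node(node(r(node(nil, wrap(unit)), one), m), m),  m = m.
Decompose node/2: T = node(r(node(nil, wrap(unit)), one), m),  m = m.
Bind T := node(r(node(nil, wrap(unit)), one), m); no other remaining equation mentions T.
Delete trivial equation m = m.
Delete trivial equation m = m.
MGU = { V ↦ node(nil, wrap(unit)), P ↦ wrap(unit), T ↦ node(r(node(nil, wrap(unit)), one), m) }, so T ↦ node(r(node(nil, wrap(unit)), one), m).

node(r(node(nil, wrap(unit)), one), m)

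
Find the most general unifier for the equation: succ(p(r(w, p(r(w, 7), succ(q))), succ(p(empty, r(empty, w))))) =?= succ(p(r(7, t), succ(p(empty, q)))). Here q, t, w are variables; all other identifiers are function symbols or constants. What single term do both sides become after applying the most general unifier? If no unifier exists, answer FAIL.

Decompose succ/1: p(r(w, p(r(w, 7), succ(q))), succ(p(empty, r(empty, w)))) =?= p(r(7, t), succ(p(empty, q))).
Decompose p/2: r(w, p(r(w, 7), succ(q))) =?= r(7, t),  succ(p(empty, r(empty, w))) =?= succ(p(empty, q)).
Decompose r/2: w =?= 7,  p(r(w, 7), succ(q)) =?= t.
Bind w := 7; substituting into the remaining equations gives: p(r(7, 7), succ(q)) =?= t,  succ(p(empty, r(empty, 7))) =?= succ(p(empty, q)).
Bind t := p(r(7, 7), succ(q)); no other remaining equation mentions t.
Decompose succ/1: p(empty, r(empty, 7)) =?= p(empty, q).
Decompose p/2: empty =?= empty,  r(empty, 7) =?= q.
Delete trivial equation empty =?= empty.
Bind q := r(empty, 7). Substituting into the earlier binding gives t := p(r(7, 7), succ(r(empty, 7))).
Applying the MGU to either side gives succ(p(r(7, p(r(7, 7), succ(r(empty, 7)))), succ(p(empty, r(empty, 7))))).

succ(p(r(7, p(r(7, 7), succ(r(empty, 7)))), succ(p(empty, r(empty, 7)))))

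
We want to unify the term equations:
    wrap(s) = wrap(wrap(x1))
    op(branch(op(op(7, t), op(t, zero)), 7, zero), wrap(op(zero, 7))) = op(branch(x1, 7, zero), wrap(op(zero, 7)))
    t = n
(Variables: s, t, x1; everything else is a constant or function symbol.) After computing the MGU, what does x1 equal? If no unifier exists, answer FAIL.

op(op(7, n), op(n, zero))

Decompose wrap/1: s = wrap(x1).
Bind s := wrap(x1); no other remaining equation mentions s.
Decompose op/2: branch(op(op(7, t), op(t, zero)), 7, zero) = branch(x1, 7, zero),  wrap(op(zero, 7)) = wrap(op(zero, 7)).
Decompose branch/3: op(op(7, t), op(t, zero)) = x1,  7 = 7,  zero = zero.
Bind x1 := op(op(7, t), op(t, zero)); no other remaining equation mentions x1. Substituting into the earlier binding gives s := wrap(op(op(7, t), op(t, zero))).
Delete trivial equation 7 = 7.
Delete trivial equation zero = zero.
Delete trivial equation wrap(op(zero, 7)) = wrap(op(zero, 7)).
Bind t := n. Substituting into the earlier bindings gives s := wrap(op(op(7, n), op(n, zero))), x1 := op(op(7, n), op(n, zero)).
MGU = { s := wrap(op(op(7, n), op(n, zero))), x1 := op(op(7, n), op(n, zero)), t := n }, so x1 := op(op(7, n), op(n, zero)).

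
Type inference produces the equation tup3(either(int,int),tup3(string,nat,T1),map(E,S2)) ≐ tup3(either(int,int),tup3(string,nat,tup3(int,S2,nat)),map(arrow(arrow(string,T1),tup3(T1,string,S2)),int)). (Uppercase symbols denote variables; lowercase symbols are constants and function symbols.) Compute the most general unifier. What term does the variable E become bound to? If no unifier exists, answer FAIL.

arrow(arrow(string,tup3(int,int,nat)),tup3(tup3(int,int,nat),string,int))

Decompose tup3/3: either(int,int) ≐ either(int,int),  tup3(string,nat,T1) ≐ tup3(string,nat,tup3(int,S2,nat)),  map(E,S2) ≐ map(arrow(arrow(string,T1),tup3(T1,string,S2)),int).
Delete trivial equation either(int,int) ≐ either(int,int).
Decompose tup3/3: string ≐ string,  nat ≐ nat,  T1 ≐ tup3(int,S2,nat).
Delete trivial equation string ≐ string.
Delete trivial equation nat ≐ nat.
Bind T1 := tup3(int,S2,nat); substituting into the remaining equation gives: map(E,S2) ≐ map(arrow(arrow(string,tup3(int,S2,nat)),tup3(tup3(int,S2,nat),string,S2)),int).
Decompose map/2: E ≐ arrow(arrow(string,tup3(int,S2,nat)),tup3(tup3(int,S2,nat),string,S2)),  S2 ≐ int.
Bind E := arrow(arrow(string,tup3(int,S2,nat)),tup3(tup3(int,S2,nat),string,S2)); no other remaining equation mentions E.
Bind S2 := int. Substituting into the earlier bindings gives T1 := tup3(int,int,nat), E := arrow(arrow(string,tup3(int,int,nat)),tup3(tup3(int,int,nat),string,int)).
MGU = { T1 -> tup3(int,int,nat), E -> arrow(arrow(string,tup3(int,int,nat)),tup3(tup3(int,int,nat),string,int)), S2 -> int }, so E -> arrow(arrow(string,tup3(int,int,nat)),tup3(tup3(int,int,nat),string,int)).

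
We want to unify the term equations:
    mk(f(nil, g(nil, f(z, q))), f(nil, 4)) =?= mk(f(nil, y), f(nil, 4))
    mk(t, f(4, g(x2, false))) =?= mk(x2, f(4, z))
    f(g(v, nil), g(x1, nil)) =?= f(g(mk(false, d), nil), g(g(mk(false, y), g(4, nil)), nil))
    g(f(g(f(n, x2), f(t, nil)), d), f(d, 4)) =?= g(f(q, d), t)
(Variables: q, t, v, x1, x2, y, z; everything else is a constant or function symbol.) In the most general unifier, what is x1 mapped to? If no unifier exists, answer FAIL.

g(mk(false, g(nil, f(g(f(d, 4), false), g(f(n, f(d, 4)), f(f(d, 4), nil))))), g(4, nil))

Decompose mk/2: f(nil, g(nil, f(z, q))) =?= f(nil, y),  f(nil, 4) =?= f(nil, 4).
Decompose f/2: nil =?= nil,  g(nil, f(z, q)) =?= y.
Delete trivial equation nil =?= nil.
Bind y := g(nil, f(z, q)); substituting into the one remaining equation that mentions y gives: f(g(v, nil), g(x1, nil)) =?= f(g(mk(false, d), nil), g(g(mk(false, g(nil, f(z, q))), g(4, nil)), nil)).
Delete trivial equation f(nil, 4) =?= f(nil, 4).
Decompose mk/2: t =?= x2,  f(4, g(x2, false)) =?= f(4, z).
Bind t := x2; substituting into the one remaining equation that mentions t gives: g(f(g(f(n, x2), f(x2, nil)), d), f(d, 4)) =?= g(f(q, d), x2).
Decompose f/2: 4 =?= 4,  g(x2, false) =?= z.
Delete trivial equation 4 =?= 4.
Bind z := g(x2, false); substituting into the one remaining equation that mentions z gives: f(g(v, nil), g(x1, nil)) =?= f(g(mk(false, d), nil), g(g(mk(false, g(nil, f(g(x2, false), q))), g(4, nil)), nil)). Substituting into the earlier binding gives y := g(nil, f(g(x2, false), q)).
Decompose f/2: g(v, nil) =?= g(mk(false, d), nil),  g(x1, nil) =?= g(g(mk(false, g(nil, f(g(x2, false), q))), g(4, nil)), nil).
Decompose g/2: v =?= mk(false, d),  nil =?= nil.
Bind v := mk(false, d); no other remaining equation mentions v.
Delete trivial equation nil =?= nil.
Decompose g/2: x1 =?= g(mk(false, g(nil, f(g(x2, false), q))), g(4, nil)),  nil =?= nil.
Bind x1 := g(mk(false, g(nil, f(g(x2, false), q))), g(4, nil)); no other remaining equation mentions x1.
Delete trivial equation nil =?= nil.
Decompose g/2: f(g(f(n, x2), f(x2, nil)), d) =?= f(q, d),  f(d, 4) =?= x2.
Decompose f/2: g(f(n, x2), f(x2, nil)) =?= q,  d =?= d.
Bind q := g(f(n, x2), f(x2, nil)); no other remaining equation mentions q. Substituting into the earlier bindings gives y := g(nil, f(g(x2, false), g(f(n, x2), f(x2, nil)))), x1 := g(mk(false, g(nil, f(g(x2, false), g(f(n, x2), f(x2, nil))))), g(4, nil)).
Delete trivial equation d =?= d.
Bind x2 := f(d, 4). Substituting into the earlier bindings gives y := g(nil, f(g(f(d, 4), false), g(f(n, f(d, 4)), f(f(d, 4), nil)))), t := f(d, 4), z := g(f(d, 4), false), x1 := g(mk(false, g(nil, f(g(f(d, 4), false), g(f(n, f(d, 4)), f(f(d, 4), nil))))), g(4, nil)), q := g(f(n, f(d, 4)), f(f(d, 4), nil)).
MGU = { y -> g(nil, f(g(f(d, 4), false), g(f(n, f(d, 4)), f(f(d, 4), nil)))), t -> f(d, 4), z -> g(f(d, 4), false), v -> mk(false, d), x1 -> g(mk(false, g(nil, f(g(f(d, 4), false), g(f(n, f(d, 4)), f(f(d, 4), nil))))), g(4, nil)), q -> g(f(n, f(d, 4)), f(f(d, 4), nil)), x2 -> f(d, 4) }, so x1 -> g(mk(false, g(nil, f(g(f(d, 4), false), g(f(n, f(d, 4)), f(f(d, 4), nil))))), g(4, nil)).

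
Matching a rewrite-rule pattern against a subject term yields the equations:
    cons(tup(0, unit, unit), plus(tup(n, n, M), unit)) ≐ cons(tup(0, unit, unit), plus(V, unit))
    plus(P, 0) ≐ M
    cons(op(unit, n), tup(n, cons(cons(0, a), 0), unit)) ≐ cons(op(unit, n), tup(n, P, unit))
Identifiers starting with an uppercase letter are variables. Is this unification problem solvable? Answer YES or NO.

YES

Decompose cons/2: tup(0, unit, unit) ≐ tup(0, unit, unit),  plus(tup(n, n, M), unit) ≐ plus(V, unit).
Delete trivial equation tup(0, unit, unit) ≐ tup(0, unit, unit).
Decompose plus/2: tup(n, n, M) ≐ V,  unit ≐ unit.
Bind V := tup(n, n, M); no other remaining equation mentions V.
Delete trivial equation unit ≐ unit.
Bind M := plus(P, 0); no other remaining equation mentions M. Substituting into the earlier binding gives V := tup(n, n, plus(P, 0)).
Decompose cons/2: op(unit, n) ≐ op(unit, n),  tup(n, cons(cons(0, a), 0), unit) ≐ tup(n, P, unit).
Delete trivial equation op(unit, n) ≐ op(unit, n).
Decompose tup/3: n ≐ n,  cons(cons(0, a), 0) ≐ P,  unit ≐ unit.
Delete trivial equation n ≐ n.
Bind P := cons(cons(0, a), 0); no other remaining equation mentions P. Substituting into the earlier bindings gives V := tup(n, n, plus(cons(cons(0, a), 0), 0)), M := plus(cons(cons(0, a), 0), 0).
Delete trivial equation unit ≐ unit.
No equations remain and no clash or occurs-check failure arose, so a unifier exists.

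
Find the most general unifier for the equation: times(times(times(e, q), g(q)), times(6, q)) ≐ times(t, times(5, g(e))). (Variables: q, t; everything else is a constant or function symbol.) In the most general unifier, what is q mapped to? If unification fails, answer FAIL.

FAIL

Decompose times/2: times(times(e, q), g(q)) ≐ t,  times(6, q) ≐ times(5, g(e)).
Bind t := times(times(e, q), g(q)); no other remaining equation mentions t.
Decompose times/2: 6 ≐ 5,  q ≐ g(e).
Clash: constants 6 and 5 differ; no unifier exists.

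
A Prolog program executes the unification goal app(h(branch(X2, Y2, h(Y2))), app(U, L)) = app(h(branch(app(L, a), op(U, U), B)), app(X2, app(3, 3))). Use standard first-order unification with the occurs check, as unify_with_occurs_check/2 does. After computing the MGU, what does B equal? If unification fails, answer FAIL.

Decompose app/2: h(branch(X2, Y2, h(Y2))) = h(branch(app(L, a), op(U, U), B)),  app(U, L) = app(X2, app(3, 3)).
Decompose h/1: branch(X2, Y2, h(Y2)) = branch(app(L, a), op(U, U), B).
Decompose branch/3: X2 = app(L, a),  Y2 = op(U, U),  h(Y2) = B.
Bind X2 := app(L, a); substituting into the one remaining equation that mentions X2 gives: app(U, L) = app(app(L, a), app(3, 3)).
Bind Y2 := op(U, U); substituting into the one remaining equation that mentions Y2 gives: h(op(U, U)) = B.
Bind B := h(op(U, U)); no other remaining equation mentions B.
Decompose app/2: U = app(L, a),  L = app(3, 3).
Bind U := app(L, a); no other remaining equation mentions U. Substituting into the earlier bindings gives Y2 := op(app(L, a), app(L, a)), B := h(op(app(L, a), app(L, a))).
Bind L := app(3, 3). Substituting into the earlier bindings gives X2 := app(app(3, 3), a), Y2 := op(app(app(3, 3), a), app(app(3, 3), a)), B := h(op(app(app(3, 3), a), app(app(3, 3), a))), U := app(app(3, 3), a).
MGU = { X2 -> app(app(3, 3), a), Y2 -> op(app(app(3, 3), a), app(app(3, 3), a)), B -> h(op(app(app(3, 3), a), app(app(3, 3), a))), U -> app(app(3, 3), a), L -> app(3, 3) }, so B -> h(op(app(app(3, 3), a), app(app(3, 3), a))).

h(op(app(app(3, 3), a), app(app(3, 3), a)))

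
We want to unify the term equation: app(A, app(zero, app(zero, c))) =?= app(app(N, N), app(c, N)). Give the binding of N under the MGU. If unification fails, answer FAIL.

FAIL

Decompose app/2: A =?= app(N, N),  app(zero, app(zero, c)) =?= app(c, N).
Bind A := app(N, N); no other remaining equation mentions A.
Decompose app/2: zero =?= c,  app(zero, c) =?= N.
Clash: constants zero and c differ; no unifier exists.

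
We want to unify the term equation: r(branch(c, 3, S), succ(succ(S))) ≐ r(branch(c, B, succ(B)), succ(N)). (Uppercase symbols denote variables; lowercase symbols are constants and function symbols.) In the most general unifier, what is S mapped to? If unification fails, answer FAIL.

Decompose r/2: branch(c, 3, S) ≐ branch(c, B, succ(B)),  succ(succ(S)) ≐ succ(N).
Decompose branch/3: c ≐ c,  3 ≐ B,  S ≐ succ(B).
Delete trivial equation c ≐ c.
Bind B := 3; substituting into the one remaining equation that mentions B gives: S ≐ succ(3).
Bind S := succ(3); substituting into the remaining equation gives: succ(succ(succ(3))) ≐ succ(N).
Decompose succ/1: succ(succ(3)) ≐ N.
Bind N := succ(succ(3)).
MGU = { B -> 3, S -> succ(3), N -> succ(succ(3)) }, so S -> succ(3).

succ(3)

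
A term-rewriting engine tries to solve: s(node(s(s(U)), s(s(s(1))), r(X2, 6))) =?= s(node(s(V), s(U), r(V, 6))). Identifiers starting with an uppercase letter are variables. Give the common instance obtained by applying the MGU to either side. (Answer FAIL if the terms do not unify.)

s(node(s(s(s(s(1)))), s(s(s(1))), r(s(s(s(1))), 6)))

Decompose s/1: node(s(s(U)), s(s(s(1))), r(X2, 6)) =?= node(s(V), s(U), r(V, 6)).
Decompose node/3: s(s(U)) =?= s(V),  s(s(s(1))) =?= s(U),  r(X2, 6) =?= r(V, 6).
Decompose s/1: s(U) =?= V.
Bind V := s(U); substituting into the one remaining equation that mentions V gives: r(X2, 6) =?= r(s(U), 6).
Decompose s/1: s(s(1)) =?= U.
Bind U := s(s(1)); substituting into the remaining equation gives: r(X2, 6) =?= r(s(s(s(1))), 6). Substituting into the earlier binding gives V := s(s(s(1))).
Decompose r/2: X2 =?= s(s(s(1))),  6 =?= 6.
Bind X2 := s(s(s(1))); no other remaining equation mentions X2.
Delete trivial equation 6 =?= 6.
Applying the MGU to either side gives s(node(s(s(s(s(1)))), s(s(s(1))), r(s(s(s(1))), 6))).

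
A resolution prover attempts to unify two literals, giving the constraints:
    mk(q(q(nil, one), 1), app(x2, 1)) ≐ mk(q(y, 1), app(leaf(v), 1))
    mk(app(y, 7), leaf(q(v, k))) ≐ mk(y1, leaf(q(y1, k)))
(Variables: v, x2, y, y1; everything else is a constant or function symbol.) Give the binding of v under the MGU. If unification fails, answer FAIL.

app(q(nil, one), 7)

Decompose mk/2: q(q(nil, one), 1) ≐ q(y, 1),  app(x2, 1) ≐ app(leaf(v), 1).
Decompose q/2: q(nil, one) ≐ y,  1 ≐ 1.
Bind y := q(nil, one); substituting into the one remaining equation that mentions y gives: mk(app(q(nil, one), 7), leaf(q(v, k))) ≐ mk(y1, leaf(q(y1, k))).
Delete trivial equation 1 ≐ 1.
Decompose app/2: x2 ≐ leaf(v),  1 ≐ 1.
Bind x2 := leaf(v); no other remaining equation mentions x2.
Delete trivial equation 1 ≐ 1.
Decompose mk/2: app(q(nil, one), 7) ≐ y1,  leaf(q(v, k)) ≐ leaf(q(y1, k)).
Bind y1 := app(q(nil, one), 7); substituting into the remaining equation gives: leaf(q(v, k)) ≐ leaf(q(app(q(nil, one), 7), k)).
Decompose leaf/1: q(v, k) ≐ q(app(q(nil, one), 7), k).
Decompose q/2: v ≐ app(q(nil, one), 7),  k ≐ k.
Bind v := app(q(nil, one), 7); no other remaining equation mentions v. Substituting into the earlier binding gives x2 := leaf(app(q(nil, one), 7)).
Delete trivial equation k ≐ k.
MGU = { y := q(nil, one), x2 := leaf(app(q(nil, one), 7)), y1 := app(q(nil, one), 7), v := app(q(nil, one), 7) }, so v := app(q(nil, one), 7).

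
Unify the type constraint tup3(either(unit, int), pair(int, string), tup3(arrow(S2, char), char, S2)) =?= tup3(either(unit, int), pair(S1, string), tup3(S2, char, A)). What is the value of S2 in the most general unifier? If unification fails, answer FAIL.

FAIL

Decompose tup3/3: either(unit, int) =?= either(unit, int),  pair(int, string) =?= pair(S1, string),  tup3(arrow(S2, char), char, S2) =?= tup3(S2, char, A).
Delete trivial equation either(unit, int) =?= either(unit, int).
Decompose pair/2: int =?= S1,  string =?= string.
Bind S1 := int; no other remaining equation mentions S1.
Delete trivial equation string =?= string.
Decompose tup3/3: arrow(S2, char) =?= S2,  char =?= char,  S2 =?= A.
Occurs check fails: S2 occurs in arrow(S2, char); the equation S2 =?= arrow(S2, char) has no finite solution.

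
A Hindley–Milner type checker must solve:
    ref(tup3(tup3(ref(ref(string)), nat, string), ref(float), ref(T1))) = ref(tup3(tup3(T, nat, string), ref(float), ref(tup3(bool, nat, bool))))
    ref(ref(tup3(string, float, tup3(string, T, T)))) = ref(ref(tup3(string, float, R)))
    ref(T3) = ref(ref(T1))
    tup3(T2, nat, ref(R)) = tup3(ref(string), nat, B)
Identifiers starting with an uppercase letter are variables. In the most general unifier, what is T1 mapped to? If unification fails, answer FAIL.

Decompose ref/1: tup3(tup3(ref(ref(string)), nat, string), ref(float), ref(T1)) = tup3(tup3(T, nat, string), ref(float), ref(tup3(bool, nat, bool))).
Decompose tup3/3: tup3(ref(ref(string)), nat, string) = tup3(T, nat, string),  ref(float) = ref(float),  ref(T1) = ref(tup3(bool, nat, bool)).
Decompose tup3/3: ref(ref(string)) = T,  nat = nat,  string = string.
Bind T := ref(ref(string)); substituting into the one remaining equation that mentions T gives: ref(ref(tup3(string, float, tup3(string, ref(ref(string)), ref(ref(string)))))) = ref(ref(tup3(string, float, R))).
Delete trivial equation nat = nat.
Delete trivial equation string = string.
Delete trivial equation ref(float) = ref(float).
Decompose ref/1: T1 = tup3(bool, nat, bool).
Bind T1 := tup3(bool, nat, bool); substituting into the one remaining equation that mentions T1 gives: ref(T3) = ref(ref(tup3(bool, nat, bool))).
Decompose ref/1: ref(tup3(string, float, tup3(string, ref(ref(string)), ref(ref(string))))) = ref(tup3(string, float, R)).
Decompose ref/1: tup3(string, float, tup3(string, ref(ref(string)), ref(ref(string)))) = tup3(string, float, R).
Decompose tup3/3: string = string,  float = float,  tup3(string, ref(ref(string)), ref(ref(string))) = R.
Delete trivial equation string = string.
Delete trivial equation float = float.
Bind R := tup3(string, ref(ref(string)), ref(ref(string))); substituting into the one remaining equation that mentions R gives: tup3(T2, nat, ref(tup3(string, ref(ref(string)), ref(ref(string))))) = tup3(ref(string), nat, B).
Decompose ref/1: T3 = ref(tup3(bool, nat, bool)).
Bind T3 := ref(tup3(bool, nat, bool)); no other remaining equation mentions T3.
Decompose tup3/3: T2 = ref(string),  nat = nat,  ref(tup3(string, ref(ref(string)), ref(ref(string)))) = B.
Bind T2 := ref(string); no other remaining equation mentions T2.
Delete trivial equation nat = nat.
Bind B := ref(tup3(string, ref(ref(string)), ref(ref(string)))).
MGU = { T := ref(ref(string)), T1 := tup3(bool, nat, bool), R := tup3(string, ref(ref(string)), ref(ref(string))), T3 := ref(tup3(bool, nat, bool)), T2 := ref(string), B := ref(tup3(string, ref(ref(string)), ref(ref(string)))) }, so T1 := tup3(bool, nat, bool).

tup3(bool, nat, bool)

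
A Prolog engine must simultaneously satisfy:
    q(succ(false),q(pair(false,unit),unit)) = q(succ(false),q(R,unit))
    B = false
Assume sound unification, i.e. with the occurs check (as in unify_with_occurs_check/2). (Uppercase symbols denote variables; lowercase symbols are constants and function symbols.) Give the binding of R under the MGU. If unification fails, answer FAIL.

pair(false,unit)

Decompose q/2: succ(false) = succ(false),  q(pair(false,unit),unit) = q(R,unit).
Delete trivial equation succ(false) = succ(false).
Decompose q/2: pair(false,unit) = R,  unit = unit.
Bind R := pair(false,unit); no other remaining equation mentions R.
Delete trivial equation unit = unit.
Bind B := false.
MGU = { R = pair(false,unit), B = false }, so R = pair(false,unit).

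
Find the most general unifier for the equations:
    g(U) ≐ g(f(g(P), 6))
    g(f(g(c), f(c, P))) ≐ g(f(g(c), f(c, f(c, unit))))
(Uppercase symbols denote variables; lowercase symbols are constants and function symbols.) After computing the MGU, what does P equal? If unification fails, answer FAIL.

f(c, unit)

Decompose g/1: U ≐ f(g(P), 6).
Bind U := f(g(P), 6); no other remaining equation mentions U.
Decompose g/1: f(g(c), f(c, P)) ≐ f(g(c), f(c, f(c, unit))).
Decompose f/2: g(c) ≐ g(c),  f(c, P) ≐ f(c, f(c, unit)).
Delete trivial equation g(c) ≐ g(c).
Decompose f/2: c ≐ c,  P ≐ f(c, unit).
Delete trivial equation c ≐ c.
Bind P := f(c, unit). Substituting into the earlier binding gives U := f(g(f(c, unit)), 6).
MGU = { U ↦ f(g(f(c, unit)), 6), P ↦ f(c, unit) }, so P ↦ f(c, unit).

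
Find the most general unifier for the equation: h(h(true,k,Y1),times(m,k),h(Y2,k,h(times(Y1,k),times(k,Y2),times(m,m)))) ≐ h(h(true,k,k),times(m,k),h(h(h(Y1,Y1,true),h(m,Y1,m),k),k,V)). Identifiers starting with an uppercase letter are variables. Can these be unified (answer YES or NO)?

YES

Decompose h/3: h(true,k,Y1) ≐ h(true,k,k),  times(m,k) ≐ times(m,k),  h(Y2,k,h(times(Y1,k),times(k,Y2),times(m,m))) ≐ h(h(h(Y1,Y1,true),h(m,Y1,m),k),k,V).
Decompose h/3: true ≐ true,  k ≐ k,  Y1 ≐ k.
Delete trivial equation true ≐ true.
Delete trivial equation k ≐ k.
Bind Y1 := k; substituting into the one remaining equation that mentions Y1 gives: h(Y2,k,h(times(k,k),times(k,Y2),times(m,m))) ≐ h(h(h(k,k,true),h(m,k,m),k),k,V).
Delete trivial equation times(m,k) ≐ times(m,k).
Decompose h/3: Y2 ≐ h(h(k,k,true),h(m,k,m),k),  k ≐ k,  h(times(k,k),times(k,Y2),times(m,m)) ≐ V.
Bind Y2 := h(h(k,k,true),h(m,k,m),k); substituting into the one remaining equation that mentions Y2 gives: h(times(k,k),times(k,h(h(k,k,true),h(m,k,m),k)),times(m,m)) ≐ V.
Delete trivial equation k ≐ k.
Bind V := h(times(k,k),times(k,h(h(k,k,true),h(m,k,m),k)),times(m,m)).
No equations remain and no clash or occurs-check failure arose, so a unifier exists.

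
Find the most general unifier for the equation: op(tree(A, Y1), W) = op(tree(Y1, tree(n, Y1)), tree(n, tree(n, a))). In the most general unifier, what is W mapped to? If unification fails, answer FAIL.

Decompose op/2: tree(A, Y1) = tree(Y1, tree(n, Y1)),  W = tree(n, tree(n, a)).
Decompose tree/2: A = Y1,  Y1 = tree(n, Y1).
Bind A := Y1; no other remaining equation mentions A.
Occurs check fails: Y1 occurs in tree(n, Y1); the equation Y1 = tree(n, Y1) has no finite solution.

FAIL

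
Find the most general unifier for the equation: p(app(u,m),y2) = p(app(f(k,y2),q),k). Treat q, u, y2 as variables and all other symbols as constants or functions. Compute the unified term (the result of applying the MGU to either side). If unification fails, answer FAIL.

p(app(f(k,k),m),k)

Decompose p/2: app(u,m) = app(f(k,y2),q),  y2 = k.
Decompose app/2: u = f(k,y2),  m = q.
Bind u := f(k,y2); no other remaining equation mentions u.
Bind q := m; no other remaining equation mentions q.
Bind y2 := k. Substituting into the earlier binding gives u := f(k,k).
Applying the MGU to either side gives p(app(f(k,k),m),k).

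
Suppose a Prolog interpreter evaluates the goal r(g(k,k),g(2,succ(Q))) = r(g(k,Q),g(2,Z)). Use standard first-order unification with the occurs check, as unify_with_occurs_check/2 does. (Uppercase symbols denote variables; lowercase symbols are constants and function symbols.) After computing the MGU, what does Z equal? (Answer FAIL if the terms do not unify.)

Decompose r/2: g(k,k) = g(k,Q),  g(2,succ(Q)) = g(2,Z).
Decompose g/2: k = k,  k = Q.
Delete trivial equation k = k.
Bind Q := k; substituting into the remaining equation gives: g(2,succ(k)) = g(2,Z).
Decompose g/2: 2 = 2,  succ(k) = Z.
Delete trivial equation 2 = 2.
Bind Z := succ(k).
MGU = { Q = k, Z = succ(k) }, so Z = succ(k).

succ(k)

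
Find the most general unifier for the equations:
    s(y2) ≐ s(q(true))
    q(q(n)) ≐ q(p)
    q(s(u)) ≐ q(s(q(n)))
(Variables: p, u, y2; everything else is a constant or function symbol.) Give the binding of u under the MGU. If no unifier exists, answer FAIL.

Decompose s/1: y2 ≐ q(true).
Bind y2 := q(true); no other remaining equation mentions y2.
Decompose q/1: q(n) ≐ p.
Bind p := q(n); no other remaining equation mentions p.
Decompose q/1: s(u) ≐ s(q(n)).
Decompose s/1: u ≐ q(n).
Bind u := q(n).
MGU = { y2 ↦ q(true), p ↦ q(n), u ↦ q(n) }, so u ↦ q(n).

q(n)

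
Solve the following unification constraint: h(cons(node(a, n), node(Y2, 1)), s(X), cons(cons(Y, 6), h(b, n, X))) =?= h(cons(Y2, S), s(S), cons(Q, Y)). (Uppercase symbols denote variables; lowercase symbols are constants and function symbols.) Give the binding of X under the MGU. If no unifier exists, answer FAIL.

Decompose h/3: cons(node(a, n), node(Y2, 1)) =?= cons(Y2, S),  s(X) =?= s(S),  cons(cons(Y, 6), h(b, n, X)) =?= cons(Q, Y).
Decompose cons/2: node(a, n) =?= Y2,  node(Y2, 1) =?= S.
Bind Y2 := node(a, n); substituting into the one remaining equation that mentions Y2 gives: node(node(a, n), 1) =?= S.
Bind S := node(node(a, n), 1); substituting into the one remaining equation that mentions S gives: s(X) =?= s(node(node(a, n), 1)).
Decompose s/1: X =?= node(node(a, n), 1).
Bind X := node(node(a, n), 1); substituting into the remaining equation gives: cons(cons(Y, 6), h(b, n, node(node(a, n), 1))) =?= cons(Q, Y).
Decompose cons/2: cons(Y, 6) =?= Q,  h(b, n, node(node(a, n), 1)) =?= Y.
Bind Q := cons(Y, 6); no other remaining equation mentions Q.
Bind Y := h(b, n, node(node(a, n), 1)). Substituting into the earlier binding gives Q := cons(h(b, n, node(node(a, n), 1)), 6).
MGU = { Y2 ↦ node(a, n), S ↦ node(node(a, n), 1), X ↦ node(node(a, n), 1), Q ↦ cons(h(b, n, node(node(a, n), 1)), 6), Y ↦ h(b, n, node(node(a, n), 1)) }, so X ↦ node(node(a, n), 1).

node(node(a, n), 1)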